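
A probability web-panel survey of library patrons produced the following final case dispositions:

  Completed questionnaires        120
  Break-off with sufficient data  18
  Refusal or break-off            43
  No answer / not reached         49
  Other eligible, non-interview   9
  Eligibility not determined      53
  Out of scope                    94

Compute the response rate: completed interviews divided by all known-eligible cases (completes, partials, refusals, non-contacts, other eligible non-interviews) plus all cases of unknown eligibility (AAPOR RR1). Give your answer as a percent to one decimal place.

Numerator = 120
Denominator = 120 + 18 + 43 + 49 + 9 + 53 = 292
RR1 = 120 / 292 = 0.4110

41.1%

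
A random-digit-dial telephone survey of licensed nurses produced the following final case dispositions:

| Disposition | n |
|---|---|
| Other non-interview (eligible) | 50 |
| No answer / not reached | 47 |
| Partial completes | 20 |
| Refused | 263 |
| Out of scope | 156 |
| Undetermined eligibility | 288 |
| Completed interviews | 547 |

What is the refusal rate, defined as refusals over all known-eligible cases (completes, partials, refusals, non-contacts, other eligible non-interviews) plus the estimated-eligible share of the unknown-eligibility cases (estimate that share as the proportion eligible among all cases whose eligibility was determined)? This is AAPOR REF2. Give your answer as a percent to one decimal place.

Top: 263
Eligible (known): 547 + 20 + 263 + 47 + 50 = 927
e = 927 / (927 + 156) = 927 / 1083 = 0.8560
Estimated eligible among unknowns: 0.8560 × 288 = 246.53
Denominator: 927 + 246.53 = 1173.53
REF2 = 263 / 1173.53 = 0.2241

22.4%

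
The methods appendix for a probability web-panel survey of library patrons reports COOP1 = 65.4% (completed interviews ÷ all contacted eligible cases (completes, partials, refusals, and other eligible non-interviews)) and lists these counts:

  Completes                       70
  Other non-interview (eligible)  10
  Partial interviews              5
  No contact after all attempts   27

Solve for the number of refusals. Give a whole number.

COOP1 = 70 / D = 0.654
D = 70 / 0.654 = 107.0
Rest of base = 85
refusals = 107.0 − 85 ≈ 22

22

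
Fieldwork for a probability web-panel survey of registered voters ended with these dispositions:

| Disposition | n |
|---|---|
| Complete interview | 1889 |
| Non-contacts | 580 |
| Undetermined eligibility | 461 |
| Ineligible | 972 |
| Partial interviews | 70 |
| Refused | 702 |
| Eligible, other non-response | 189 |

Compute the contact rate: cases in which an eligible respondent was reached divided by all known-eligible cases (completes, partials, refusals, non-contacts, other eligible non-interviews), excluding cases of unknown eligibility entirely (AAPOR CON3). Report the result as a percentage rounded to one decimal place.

83.1%

Numerator → 1889 + 70 + 702 + 189 = 2850
Denominator → 1889 + 70 + 702 + 580 + 189 = 3430
CON3 = 2850 / 3430 = 0.8309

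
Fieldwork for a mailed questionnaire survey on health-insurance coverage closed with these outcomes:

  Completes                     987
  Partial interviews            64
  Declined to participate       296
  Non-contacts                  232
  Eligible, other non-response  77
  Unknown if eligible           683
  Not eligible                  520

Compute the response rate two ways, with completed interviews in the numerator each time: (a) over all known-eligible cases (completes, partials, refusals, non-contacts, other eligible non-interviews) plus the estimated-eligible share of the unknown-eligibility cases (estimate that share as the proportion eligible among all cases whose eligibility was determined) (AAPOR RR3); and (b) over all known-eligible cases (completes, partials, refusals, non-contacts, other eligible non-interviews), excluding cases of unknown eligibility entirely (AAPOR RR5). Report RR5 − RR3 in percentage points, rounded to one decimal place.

Top = 987
Determined eligible = 987 + 64 + 296 + 232 + 77 = 1656
e = 1656 / (1656 + 520) = 1656 / 2176 = 0.7610
Eligible share of unknowns = 0.7610 × 683 = 519.76
Base = 1656 + 519.76 = 2175.76
RR3 = 987 / 2175.76 = 0.4536
Base = 987 + 64 + 296 + 232 + 77 = 1656
RR5 = 987 / 1656 = 0.5960
Difference = 59.60 − 45.36 = 14.24 percentage points

14.2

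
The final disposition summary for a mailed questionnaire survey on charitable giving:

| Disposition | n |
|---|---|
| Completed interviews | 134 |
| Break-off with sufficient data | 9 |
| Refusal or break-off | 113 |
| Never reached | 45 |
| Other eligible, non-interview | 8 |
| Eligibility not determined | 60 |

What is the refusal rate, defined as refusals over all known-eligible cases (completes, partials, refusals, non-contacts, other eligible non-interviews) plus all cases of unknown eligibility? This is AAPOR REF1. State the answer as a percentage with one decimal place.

Numerator: 113
Denominator: 134 + 9 + 113 + 45 + 8 + 60 = 369
REF1 = 113 / 369 = 0.3062

30.6%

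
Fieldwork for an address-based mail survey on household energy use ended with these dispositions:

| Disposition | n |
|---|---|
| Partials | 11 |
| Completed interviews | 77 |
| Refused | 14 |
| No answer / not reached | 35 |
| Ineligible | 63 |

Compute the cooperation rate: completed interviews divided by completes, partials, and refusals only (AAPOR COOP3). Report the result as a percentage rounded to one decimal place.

75.5%

Top → 77
Denom → 77 + 11 + 14 = 102
COOP3 = 77 / 102 = 0.7549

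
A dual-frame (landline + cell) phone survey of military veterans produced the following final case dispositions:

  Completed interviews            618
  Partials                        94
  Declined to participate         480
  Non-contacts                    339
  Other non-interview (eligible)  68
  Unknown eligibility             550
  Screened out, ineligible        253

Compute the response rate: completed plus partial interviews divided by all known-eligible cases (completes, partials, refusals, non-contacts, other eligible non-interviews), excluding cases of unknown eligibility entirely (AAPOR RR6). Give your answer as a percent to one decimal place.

Num = 618 + 94 = 712
Denominator = 618 + 94 + 480 + 339 + 68 = 1599
RR6 = 712 / 1599 = 0.4453

44.5%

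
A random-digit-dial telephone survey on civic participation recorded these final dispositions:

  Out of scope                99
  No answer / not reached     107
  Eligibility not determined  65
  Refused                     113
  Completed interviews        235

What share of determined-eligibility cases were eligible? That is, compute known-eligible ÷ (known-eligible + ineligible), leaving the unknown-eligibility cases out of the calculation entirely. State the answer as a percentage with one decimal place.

Known eligible: 235 + 113 + 107 = 455
e = 455 / (455 + 99) = 455 / 554 = 0.8213

82.1%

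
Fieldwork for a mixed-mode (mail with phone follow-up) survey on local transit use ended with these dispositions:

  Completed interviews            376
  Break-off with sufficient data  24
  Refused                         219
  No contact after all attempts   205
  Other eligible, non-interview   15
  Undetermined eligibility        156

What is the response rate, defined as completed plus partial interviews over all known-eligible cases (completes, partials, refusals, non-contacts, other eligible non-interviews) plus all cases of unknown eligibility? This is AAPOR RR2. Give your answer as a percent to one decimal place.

40.2%

Numerator → 376 + 24 = 400
Denominator → 376 + 24 + 219 + 205 + 15 + 156 = 995
RR2 = 400 / 995 = 0.4020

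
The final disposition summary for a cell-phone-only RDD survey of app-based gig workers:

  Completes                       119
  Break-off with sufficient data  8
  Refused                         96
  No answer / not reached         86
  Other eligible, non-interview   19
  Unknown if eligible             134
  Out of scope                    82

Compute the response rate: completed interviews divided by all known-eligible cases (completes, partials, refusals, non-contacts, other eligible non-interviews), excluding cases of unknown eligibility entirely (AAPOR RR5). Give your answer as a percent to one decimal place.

Num: 119
Denominator: 119 + 8 + 96 + 86 + 19 = 328
RR5 = 119 / 328 = 0.3628

36.3%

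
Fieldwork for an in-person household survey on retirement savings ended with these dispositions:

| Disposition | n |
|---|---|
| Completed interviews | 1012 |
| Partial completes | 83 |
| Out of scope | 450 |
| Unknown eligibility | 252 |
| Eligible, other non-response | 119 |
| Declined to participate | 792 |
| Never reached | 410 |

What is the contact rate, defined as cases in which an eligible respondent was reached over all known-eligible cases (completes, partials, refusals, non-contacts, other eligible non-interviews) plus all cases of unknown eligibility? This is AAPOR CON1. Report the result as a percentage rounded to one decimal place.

Numerator = 1012 + 83 + 792 + 119 = 2006
Denom = 1012 + 83 + 792 + 410 + 119 + 252 = 2668
CON1 = 2006 / 2668 = 0.7519

75.2%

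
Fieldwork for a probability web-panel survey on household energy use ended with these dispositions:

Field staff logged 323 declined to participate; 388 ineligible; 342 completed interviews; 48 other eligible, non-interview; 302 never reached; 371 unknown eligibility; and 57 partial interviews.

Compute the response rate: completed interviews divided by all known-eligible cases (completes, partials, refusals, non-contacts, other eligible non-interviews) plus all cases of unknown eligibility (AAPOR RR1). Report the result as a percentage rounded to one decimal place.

23.7%

Top: 342
Denominator: 342 + 57 + 323 + 302 + 48 + 371 = 1443
RR1 = 342 / 1443 = 0.2370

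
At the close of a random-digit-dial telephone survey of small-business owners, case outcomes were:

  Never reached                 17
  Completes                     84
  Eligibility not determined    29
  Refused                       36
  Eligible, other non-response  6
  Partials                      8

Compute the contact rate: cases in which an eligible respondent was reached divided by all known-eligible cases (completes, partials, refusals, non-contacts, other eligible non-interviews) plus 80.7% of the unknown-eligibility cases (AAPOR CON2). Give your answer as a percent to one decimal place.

76.8%

Num → 84 + 8 + 36 + 6 = 134
Determined eligible → 84 + 8 + 36 + 17 + 6 = 151
e × U → 0.8070 × 29 = 23.40
Base → 151 + 23.40 = 174.40
CON2 = 134 / 174.40 = 0.7683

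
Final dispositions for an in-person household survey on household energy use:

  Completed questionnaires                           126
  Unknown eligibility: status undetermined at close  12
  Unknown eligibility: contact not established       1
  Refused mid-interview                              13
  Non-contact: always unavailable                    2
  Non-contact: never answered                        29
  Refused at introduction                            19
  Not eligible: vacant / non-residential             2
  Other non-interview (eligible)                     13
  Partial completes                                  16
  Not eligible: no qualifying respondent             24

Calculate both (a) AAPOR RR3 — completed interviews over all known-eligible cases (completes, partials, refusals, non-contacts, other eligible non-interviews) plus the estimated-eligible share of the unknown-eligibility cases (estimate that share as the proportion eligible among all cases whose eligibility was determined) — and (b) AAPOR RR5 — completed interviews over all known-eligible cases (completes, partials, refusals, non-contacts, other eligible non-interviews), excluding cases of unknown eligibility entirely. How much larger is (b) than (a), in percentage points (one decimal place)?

2.9

Refused = 19 + 13 = 32
No contact after all attempts = 29 + 2 = 31
Undetermined eligibility = 1 + 12 = 13
Screened out, ineligible = 24 + 2 = 26
Num: 126
Eligible (known): 126 + 16 + 32 + 31 + 13 = 218
e = 218 / (218 + 26) = 218 / 244 = 0.8934
Estimated eligible among unknowns: 0.8934 × 13 = 11.61
Base: 218 + 11.61 = 229.61
RR3 = 126 / 229.61 = 0.5488
Base: 126 + 16 + 32 + 31 + 13 = 218
RR5 = 126 / 218 = 0.5780
Difference = 57.80 − 54.88 = 2.92 percentage points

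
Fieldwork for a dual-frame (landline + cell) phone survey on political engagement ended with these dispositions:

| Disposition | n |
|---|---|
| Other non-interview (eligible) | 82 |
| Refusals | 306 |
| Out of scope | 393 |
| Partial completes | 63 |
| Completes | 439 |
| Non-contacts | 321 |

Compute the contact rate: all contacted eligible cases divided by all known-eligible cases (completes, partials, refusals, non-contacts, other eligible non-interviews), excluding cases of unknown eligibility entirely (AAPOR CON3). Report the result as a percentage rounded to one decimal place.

Numerator → 439 + 63 + 306 + 82 = 890
Denom → 439 + 63 + 306 + 321 + 82 = 1211
CON3 = 890 / 1211 = 0.7349

73.5%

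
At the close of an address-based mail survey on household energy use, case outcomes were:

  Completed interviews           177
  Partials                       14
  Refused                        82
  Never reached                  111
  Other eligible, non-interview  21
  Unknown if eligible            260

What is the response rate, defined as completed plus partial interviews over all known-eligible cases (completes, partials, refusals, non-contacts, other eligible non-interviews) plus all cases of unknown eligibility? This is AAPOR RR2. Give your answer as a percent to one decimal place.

28.7%

Num = 177 + 14 = 191
Denom = 177 + 14 + 82 + 111 + 21 + 260 = 665
RR2 = 191 / 665 = 0.2872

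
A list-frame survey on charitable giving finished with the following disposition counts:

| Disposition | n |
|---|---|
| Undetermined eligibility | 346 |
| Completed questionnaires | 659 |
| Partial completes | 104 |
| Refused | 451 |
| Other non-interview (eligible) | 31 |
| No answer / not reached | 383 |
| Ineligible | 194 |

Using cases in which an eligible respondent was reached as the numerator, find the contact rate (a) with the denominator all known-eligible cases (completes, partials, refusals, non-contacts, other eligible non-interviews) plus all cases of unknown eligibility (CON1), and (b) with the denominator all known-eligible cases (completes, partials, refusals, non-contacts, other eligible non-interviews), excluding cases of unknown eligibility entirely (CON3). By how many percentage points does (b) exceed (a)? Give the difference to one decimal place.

Num = 659 + 104 + 451 + 31 = 1245
Denominator = 659 + 104 + 451 + 383 + 31 + 346 = 1974
CON1 = 1245 / 1974 = 0.6307
Denominator = 659 + 104 + 451 + 383 + 31 = 1628
CON3 = 1245 / 1628 = 0.7647
Difference = 76.47 − 63.07 = 13.40 percentage points

13.4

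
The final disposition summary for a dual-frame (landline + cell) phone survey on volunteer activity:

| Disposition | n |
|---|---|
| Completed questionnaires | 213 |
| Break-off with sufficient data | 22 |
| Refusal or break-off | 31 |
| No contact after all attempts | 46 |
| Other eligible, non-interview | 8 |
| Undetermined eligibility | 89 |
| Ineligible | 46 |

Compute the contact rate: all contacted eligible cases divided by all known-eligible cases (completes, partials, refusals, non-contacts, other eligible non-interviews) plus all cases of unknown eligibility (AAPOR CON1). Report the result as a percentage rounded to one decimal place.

67.0%

Numerator: 213 + 22 + 31 + 8 = 274
Denom: 213 + 22 + 31 + 46 + 8 + 89 = 409
CON1 = 274 / 409 = 0.6699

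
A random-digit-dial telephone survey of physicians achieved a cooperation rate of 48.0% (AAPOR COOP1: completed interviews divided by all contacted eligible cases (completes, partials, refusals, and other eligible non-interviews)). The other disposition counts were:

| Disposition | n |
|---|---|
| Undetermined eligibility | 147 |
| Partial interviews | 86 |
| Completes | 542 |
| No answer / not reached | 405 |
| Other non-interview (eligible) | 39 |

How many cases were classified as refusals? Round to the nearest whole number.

COOP1 = 542 / D = 0.480
D = 542 / 0.480 = 1129.2
Rest of base = 667
refusals = 1129.2 − 667 ≈ 462

462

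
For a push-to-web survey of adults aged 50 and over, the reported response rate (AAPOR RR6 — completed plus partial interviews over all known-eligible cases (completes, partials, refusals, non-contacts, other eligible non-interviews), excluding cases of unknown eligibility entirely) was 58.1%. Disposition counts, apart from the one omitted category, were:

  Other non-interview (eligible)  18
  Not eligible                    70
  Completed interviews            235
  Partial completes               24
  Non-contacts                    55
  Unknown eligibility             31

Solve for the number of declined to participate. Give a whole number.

Top → 235 + 24 = 259
RR6 = 259 / D = 0.581
D = 259 / 0.581 = 445.8
Remaining denominator categories sum to 332
declined to participate = 445.8 − 332 ≈ 114

114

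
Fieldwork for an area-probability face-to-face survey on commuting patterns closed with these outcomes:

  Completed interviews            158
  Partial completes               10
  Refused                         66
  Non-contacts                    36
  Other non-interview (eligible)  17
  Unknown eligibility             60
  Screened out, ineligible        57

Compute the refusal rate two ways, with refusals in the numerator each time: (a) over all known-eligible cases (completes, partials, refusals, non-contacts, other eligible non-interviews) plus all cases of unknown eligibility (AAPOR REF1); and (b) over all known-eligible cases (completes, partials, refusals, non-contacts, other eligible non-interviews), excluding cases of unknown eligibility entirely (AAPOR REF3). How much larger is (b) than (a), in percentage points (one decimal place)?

4.0

Num = 66
Base = 158 + 10 + 66 + 36 + 17 + 60 = 347
REF1 = 66 / 347 = 0.1902
Base = 158 + 10 + 66 + 36 + 17 = 287
REF3 = 66 / 287 = 0.2300
Difference = 23.00 − 19.02 = 3.98 percentage points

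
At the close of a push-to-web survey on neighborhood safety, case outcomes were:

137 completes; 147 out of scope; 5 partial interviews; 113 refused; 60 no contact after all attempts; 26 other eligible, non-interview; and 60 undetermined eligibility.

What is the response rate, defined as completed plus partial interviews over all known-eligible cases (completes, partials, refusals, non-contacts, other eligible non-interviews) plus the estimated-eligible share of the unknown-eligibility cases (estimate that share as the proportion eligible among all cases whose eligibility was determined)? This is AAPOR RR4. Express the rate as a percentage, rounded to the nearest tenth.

Top: 137 + 5 = 142
Determined eligible: 137 + 5 + 113 + 60 + 26 = 341
e = 341 / (341 + 147) = 341 / 488 = 0.6988
e × U: 0.6988 × 60 = 41.93
Denom: 341 + 41.93 = 382.93
RR4 = 142 / 382.93 = 0.3708

37.1%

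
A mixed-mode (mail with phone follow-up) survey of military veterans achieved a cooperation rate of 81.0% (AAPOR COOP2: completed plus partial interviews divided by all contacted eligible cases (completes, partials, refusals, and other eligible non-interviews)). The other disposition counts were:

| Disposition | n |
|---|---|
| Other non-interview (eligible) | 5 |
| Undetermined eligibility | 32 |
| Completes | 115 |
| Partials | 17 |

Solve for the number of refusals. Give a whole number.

26

Num → 115 + 17 = 132
COOP2 = 132 / D = 0.810
D = 132 / 0.810 = 163.0
Remaining denominator categories sum to 137
refusals = 163.0 − 137 ≈ 26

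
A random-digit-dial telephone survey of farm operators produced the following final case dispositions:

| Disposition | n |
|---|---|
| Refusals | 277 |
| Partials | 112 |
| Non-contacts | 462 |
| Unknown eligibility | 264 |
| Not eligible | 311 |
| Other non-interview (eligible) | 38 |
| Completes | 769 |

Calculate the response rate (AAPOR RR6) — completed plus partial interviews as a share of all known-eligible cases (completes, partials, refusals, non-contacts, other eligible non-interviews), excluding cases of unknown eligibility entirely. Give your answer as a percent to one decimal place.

53.1%

Num → 769 + 112 = 881
Base → 769 + 112 + 277 + 462 + 38 = 1658
RR6 = 881 / 1658 = 0.5314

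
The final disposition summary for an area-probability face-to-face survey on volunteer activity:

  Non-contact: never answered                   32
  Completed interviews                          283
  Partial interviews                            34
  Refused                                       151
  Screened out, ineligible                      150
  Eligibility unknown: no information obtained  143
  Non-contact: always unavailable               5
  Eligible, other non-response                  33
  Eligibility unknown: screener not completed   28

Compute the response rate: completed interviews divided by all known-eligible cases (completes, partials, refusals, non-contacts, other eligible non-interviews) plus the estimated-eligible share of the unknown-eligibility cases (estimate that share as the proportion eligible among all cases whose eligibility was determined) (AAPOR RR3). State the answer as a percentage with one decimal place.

42.1%

No answer / not reached = 32 + 5 = 37
Unknown if eligible = 28 + 143 = 171
Top → 283
Known eligible → 283 + 34 + 151 + 37 + 33 = 538
e = 538 / (538 + 150) = 538 / 688 = 0.7820
e × U → 0.7820 × 171 = 133.72
Denom → 538 + 133.72 = 671.72
RR3 = 283 / 671.72 = 0.4213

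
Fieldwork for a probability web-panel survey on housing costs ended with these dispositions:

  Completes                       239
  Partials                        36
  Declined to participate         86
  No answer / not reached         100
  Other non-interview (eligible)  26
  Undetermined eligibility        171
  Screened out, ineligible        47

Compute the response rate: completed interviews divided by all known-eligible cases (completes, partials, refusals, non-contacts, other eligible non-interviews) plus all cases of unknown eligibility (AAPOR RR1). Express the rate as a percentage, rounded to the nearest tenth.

36.3%

Num → 239
Denominator → 239 + 36 + 86 + 100 + 26 + 171 = 658
RR1 = 239 / 658 = 0.3632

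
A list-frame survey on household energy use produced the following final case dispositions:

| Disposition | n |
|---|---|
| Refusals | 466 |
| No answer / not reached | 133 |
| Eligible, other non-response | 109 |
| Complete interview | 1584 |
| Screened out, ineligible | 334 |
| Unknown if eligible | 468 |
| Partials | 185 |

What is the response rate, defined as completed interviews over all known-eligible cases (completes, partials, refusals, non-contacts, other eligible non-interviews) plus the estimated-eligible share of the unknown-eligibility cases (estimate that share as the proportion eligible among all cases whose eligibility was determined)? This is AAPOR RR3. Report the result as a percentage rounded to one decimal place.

Num = 1584
Eligible (known) = 1584 + 185 + 466 + 133 + 109 = 2477
e = 2477 / (2477 + 334) = 2477 / 2811 = 0.8812
Eligible share of unknowns = 0.8812 × 468 = 412.40
Denominator = 2477 + 412.40 = 2889.40
RR3 = 1584 / 2889.40 = 0.5482

54.8%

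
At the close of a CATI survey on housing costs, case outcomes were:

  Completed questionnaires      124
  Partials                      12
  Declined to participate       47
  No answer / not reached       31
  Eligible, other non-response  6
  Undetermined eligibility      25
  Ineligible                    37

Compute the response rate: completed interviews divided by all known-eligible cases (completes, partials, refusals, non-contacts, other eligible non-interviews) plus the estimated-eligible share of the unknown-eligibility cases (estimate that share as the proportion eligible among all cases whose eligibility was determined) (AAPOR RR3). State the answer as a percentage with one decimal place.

51.4%

Num → 124
Known eligible → 124 + 12 + 47 + 31 + 6 = 220
e = 220 / (220 + 37) = 220 / 257 = 0.8560
Eligible share of unknowns → 0.8560 × 25 = 21.40
Denominator → 220 + 21.40 = 241.40
RR3 = 124 / 241.40 = 0.5137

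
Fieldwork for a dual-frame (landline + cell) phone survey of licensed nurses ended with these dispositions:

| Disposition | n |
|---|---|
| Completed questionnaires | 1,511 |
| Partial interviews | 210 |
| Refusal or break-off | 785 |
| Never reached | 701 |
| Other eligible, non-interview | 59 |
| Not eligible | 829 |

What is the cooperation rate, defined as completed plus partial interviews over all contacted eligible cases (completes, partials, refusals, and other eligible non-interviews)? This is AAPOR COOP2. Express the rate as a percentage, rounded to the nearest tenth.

Top = 1511 + 210 = 1721
Base = 1511 + 210 + 785 + 59 = 2565
COOP2 = 1721 / 2565 = 0.6710

67.1%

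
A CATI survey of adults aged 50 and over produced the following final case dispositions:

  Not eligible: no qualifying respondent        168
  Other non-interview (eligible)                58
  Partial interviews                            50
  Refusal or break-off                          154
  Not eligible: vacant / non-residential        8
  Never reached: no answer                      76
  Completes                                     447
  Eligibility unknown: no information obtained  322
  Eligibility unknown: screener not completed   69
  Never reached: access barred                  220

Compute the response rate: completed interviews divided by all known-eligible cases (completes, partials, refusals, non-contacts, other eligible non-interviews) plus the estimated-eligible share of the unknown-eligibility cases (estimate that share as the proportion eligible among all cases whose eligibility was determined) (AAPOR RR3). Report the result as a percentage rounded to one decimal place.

33.4%

No contact after all attempts = 76 + 220 = 296
Eligibility not determined = 69 + 322 = 391
Screened out, ineligible = 168 + 8 = 176
Num: 447
Known eligible: 447 + 50 + 154 + 296 + 58 = 1005
e = 1005 / (1005 + 176) = 1005 / 1181 = 0.8510
Estimated eligible among unknowns: 0.8510 × 391 = 332.74
Denominator: 1005 + 332.74 = 1337.74
RR3 = 447 / 1337.74 = 0.3341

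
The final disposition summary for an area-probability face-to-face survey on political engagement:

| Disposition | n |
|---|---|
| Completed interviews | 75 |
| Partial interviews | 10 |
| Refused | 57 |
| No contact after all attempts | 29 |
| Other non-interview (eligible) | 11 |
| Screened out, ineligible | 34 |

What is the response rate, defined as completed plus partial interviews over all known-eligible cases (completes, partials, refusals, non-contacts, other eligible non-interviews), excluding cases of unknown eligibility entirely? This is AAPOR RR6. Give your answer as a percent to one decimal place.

46.7%

Numerator: 75 + 10 = 85
Base: 75 + 10 + 57 + 29 + 11 = 182
RR6 = 85 / 182 = 0.4670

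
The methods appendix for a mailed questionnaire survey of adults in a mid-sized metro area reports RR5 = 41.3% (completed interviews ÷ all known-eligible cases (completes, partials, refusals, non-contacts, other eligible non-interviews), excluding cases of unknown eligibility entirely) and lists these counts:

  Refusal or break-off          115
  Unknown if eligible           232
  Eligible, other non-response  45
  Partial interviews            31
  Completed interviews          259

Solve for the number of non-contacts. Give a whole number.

RR5 = 259 / D = 0.413
D = 259 / 0.413 = 627.1
Rest of base = 450
non-contacts = 627.1 − 450 ≈ 177

177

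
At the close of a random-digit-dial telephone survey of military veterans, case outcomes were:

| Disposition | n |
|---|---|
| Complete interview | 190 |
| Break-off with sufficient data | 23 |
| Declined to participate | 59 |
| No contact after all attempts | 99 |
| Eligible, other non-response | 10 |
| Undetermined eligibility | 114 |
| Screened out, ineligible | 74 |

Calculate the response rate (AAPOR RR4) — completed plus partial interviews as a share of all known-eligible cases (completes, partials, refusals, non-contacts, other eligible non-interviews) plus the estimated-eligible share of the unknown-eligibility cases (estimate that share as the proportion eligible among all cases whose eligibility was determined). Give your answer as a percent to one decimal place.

44.7%

Numerator: 190 + 23 = 213
Determined eligible: 190 + 23 + 59 + 99 + 10 = 381
e = 381 / (381 + 74) = 381 / 455 = 0.8374
e × U: 0.8374 × 114 = 95.46
Denom: 381 + 95.46 = 476.46
RR4 = 213 / 476.46 = 0.4470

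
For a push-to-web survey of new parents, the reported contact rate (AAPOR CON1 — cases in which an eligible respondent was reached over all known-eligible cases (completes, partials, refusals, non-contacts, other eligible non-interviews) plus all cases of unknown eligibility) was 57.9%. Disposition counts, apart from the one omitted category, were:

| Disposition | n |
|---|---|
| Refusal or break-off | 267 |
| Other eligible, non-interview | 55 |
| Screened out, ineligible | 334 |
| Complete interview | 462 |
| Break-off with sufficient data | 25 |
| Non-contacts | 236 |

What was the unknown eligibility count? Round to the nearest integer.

Top → 462 + 25 + 267 + 55 = 809
CON1 = 809 / D = 0.579
D = 809 / 0.579 = 1397.2
Other denominator terms total 1045
unknown eligibility = 1397.2 − 1045 ≈ 352

352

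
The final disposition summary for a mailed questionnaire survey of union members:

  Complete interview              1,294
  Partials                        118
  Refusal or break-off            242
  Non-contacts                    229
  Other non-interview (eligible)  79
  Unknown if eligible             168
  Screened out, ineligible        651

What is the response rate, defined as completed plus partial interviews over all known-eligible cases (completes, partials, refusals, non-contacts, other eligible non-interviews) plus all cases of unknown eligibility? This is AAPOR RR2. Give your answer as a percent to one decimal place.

Numerator → 1294 + 118 = 1412
Base → 1294 + 118 + 242 + 229 + 79 + 168 = 2130
RR2 = 1412 / 2130 = 0.6629

66.3%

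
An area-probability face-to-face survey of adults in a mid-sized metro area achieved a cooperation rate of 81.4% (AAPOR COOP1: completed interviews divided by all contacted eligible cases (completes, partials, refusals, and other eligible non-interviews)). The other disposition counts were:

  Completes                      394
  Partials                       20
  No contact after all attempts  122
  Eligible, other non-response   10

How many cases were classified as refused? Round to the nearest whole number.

60

COOP1 = 394 / D = 0.814
D = 394 / 0.814 = 484.0
Other denominator terms total 424
refused = 484.0 − 424 ≈ 60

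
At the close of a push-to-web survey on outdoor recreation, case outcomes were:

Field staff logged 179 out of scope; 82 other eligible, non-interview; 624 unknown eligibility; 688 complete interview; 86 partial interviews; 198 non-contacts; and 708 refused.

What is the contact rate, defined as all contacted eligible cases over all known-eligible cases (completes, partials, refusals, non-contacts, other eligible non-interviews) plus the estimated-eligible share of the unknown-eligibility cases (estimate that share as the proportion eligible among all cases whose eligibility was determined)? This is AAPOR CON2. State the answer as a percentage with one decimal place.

Num = 688 + 86 + 708 + 82 = 1564
Eligible (known) = 688 + 86 + 708 + 198 + 82 = 1762
e = 1762 / (1762 + 179) = 1762 / 1941 = 0.9078
Estimated eligible among unknowns = 0.9078 × 624 = 566.47
Denom = 1762 + 566.47 = 2328.47
CON2 = 1564 / 2328.47 = 0.6717

67.2%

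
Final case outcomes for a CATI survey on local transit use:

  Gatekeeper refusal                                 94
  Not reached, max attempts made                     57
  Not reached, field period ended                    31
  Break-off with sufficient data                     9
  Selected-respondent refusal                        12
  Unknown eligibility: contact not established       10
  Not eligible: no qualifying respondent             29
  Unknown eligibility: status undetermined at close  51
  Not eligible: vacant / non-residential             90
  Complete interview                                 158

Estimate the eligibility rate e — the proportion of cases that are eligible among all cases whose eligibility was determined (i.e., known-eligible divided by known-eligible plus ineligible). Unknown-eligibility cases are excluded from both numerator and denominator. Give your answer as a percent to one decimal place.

Declined to participate = 94 + 12 = 106
No contact after all attempts = 31 + 57 = 88
Unknown if eligible = 10 + 51 = 61
Screened out, ineligible = 29 + 90 = 119
Known eligible = 158 + 9 + 106 + 88 = 361
e = 361 / (361 + 119) = 361 / 480 = 0.7521

75.2%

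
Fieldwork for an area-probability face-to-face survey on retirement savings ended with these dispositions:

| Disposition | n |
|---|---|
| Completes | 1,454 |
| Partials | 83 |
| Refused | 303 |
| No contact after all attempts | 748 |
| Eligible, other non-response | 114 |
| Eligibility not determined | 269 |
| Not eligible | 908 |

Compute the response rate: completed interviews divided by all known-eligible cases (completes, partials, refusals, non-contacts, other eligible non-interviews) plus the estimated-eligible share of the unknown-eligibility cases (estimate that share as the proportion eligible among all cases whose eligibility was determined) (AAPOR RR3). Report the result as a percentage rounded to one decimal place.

Numerator: 1454
Known eligible: 1454 + 83 + 303 + 748 + 114 = 2702
e = 2702 / (2702 + 908) = 2702 / 3610 = 0.7485
Eligible share of unknowns: 0.7485 × 269 = 201.35
Base: 2702 + 201.35 = 2903.35
RR3 = 1454 / 2903.35 = 0.5008

50.1%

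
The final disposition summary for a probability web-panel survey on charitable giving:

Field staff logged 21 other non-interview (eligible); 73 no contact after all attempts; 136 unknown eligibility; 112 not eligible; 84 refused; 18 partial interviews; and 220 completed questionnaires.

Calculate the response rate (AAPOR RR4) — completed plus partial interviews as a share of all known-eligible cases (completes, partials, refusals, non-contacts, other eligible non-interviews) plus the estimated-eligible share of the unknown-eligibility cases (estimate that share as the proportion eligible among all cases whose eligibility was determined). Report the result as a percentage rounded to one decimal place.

Numerator → 220 + 18 = 238
Eligible (known) → 220 + 18 + 84 + 73 + 21 = 416
e = 416 / (416 + 112) = 416 / 528 = 0.7879
Estimated eligible among unknowns → 0.7879 × 136 = 107.15
Denominator → 416 + 107.15 = 523.15
RR4 = 238 / 523.15 = 0.4549

45.5%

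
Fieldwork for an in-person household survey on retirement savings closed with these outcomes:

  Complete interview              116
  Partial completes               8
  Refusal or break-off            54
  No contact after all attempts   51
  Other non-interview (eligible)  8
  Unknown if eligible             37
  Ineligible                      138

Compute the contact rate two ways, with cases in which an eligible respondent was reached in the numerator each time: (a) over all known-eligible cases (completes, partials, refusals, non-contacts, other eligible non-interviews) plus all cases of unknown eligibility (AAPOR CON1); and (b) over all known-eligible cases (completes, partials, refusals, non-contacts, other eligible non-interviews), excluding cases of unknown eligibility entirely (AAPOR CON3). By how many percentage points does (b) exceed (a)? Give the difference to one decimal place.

10.6

Num = 116 + 8 + 54 + 8 = 186
Denom = 116 + 8 + 54 + 51 + 8 + 37 = 274
CON1 = 186 / 274 = 0.6788
Denom = 116 + 8 + 54 + 51 + 8 = 237
CON3 = 186 / 237 = 0.7848
Difference = 78.48 − 67.88 = 10.60 percentage points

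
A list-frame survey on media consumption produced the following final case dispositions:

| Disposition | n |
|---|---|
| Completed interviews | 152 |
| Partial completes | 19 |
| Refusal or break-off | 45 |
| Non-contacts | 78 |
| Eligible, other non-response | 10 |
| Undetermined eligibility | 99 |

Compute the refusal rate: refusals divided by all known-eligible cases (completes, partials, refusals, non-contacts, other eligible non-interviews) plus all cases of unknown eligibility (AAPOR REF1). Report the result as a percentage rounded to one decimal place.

Num → 45
Denominator → 152 + 19 + 45 + 78 + 10 + 99 = 403
REF1 = 45 / 403 = 0.1117

11.2%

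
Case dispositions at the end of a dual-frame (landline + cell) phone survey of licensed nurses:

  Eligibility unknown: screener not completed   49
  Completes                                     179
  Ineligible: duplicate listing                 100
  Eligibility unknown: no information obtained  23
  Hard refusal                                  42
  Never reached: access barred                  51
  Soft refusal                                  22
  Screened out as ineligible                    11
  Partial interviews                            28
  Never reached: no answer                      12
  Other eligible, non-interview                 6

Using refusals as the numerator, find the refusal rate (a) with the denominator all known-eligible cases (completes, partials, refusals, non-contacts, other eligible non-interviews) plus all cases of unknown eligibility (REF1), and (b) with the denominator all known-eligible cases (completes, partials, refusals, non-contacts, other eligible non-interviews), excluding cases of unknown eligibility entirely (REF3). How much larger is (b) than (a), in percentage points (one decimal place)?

3.3

Refusal or break-off = 42 + 22 = 64
Never reached = 12 + 51 = 63
Eligibility not determined = 49 + 23 = 72
Ineligible = 11 + 100 = 111
Num = 64
Denom = 179 + 28 + 64 + 63 + 6 + 72 = 412
REF1 = 64 / 412 = 0.1553
Denom = 179 + 28 + 64 + 63 + 6 = 340
REF3 = 64 / 340 = 0.1882
Difference = 18.82 − 15.53 = 3.29 percentage points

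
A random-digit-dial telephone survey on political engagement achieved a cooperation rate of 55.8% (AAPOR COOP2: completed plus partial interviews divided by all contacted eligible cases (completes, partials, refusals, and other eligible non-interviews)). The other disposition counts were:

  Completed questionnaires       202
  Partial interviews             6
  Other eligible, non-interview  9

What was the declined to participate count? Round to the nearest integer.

156

Top → 202 + 6 = 208
COOP2 = 208 / D = 0.558
D = 208 / 0.558 = 372.8
Remaining denominator categories sum to 217
declined to participate = 372.8 − 217 ≈ 156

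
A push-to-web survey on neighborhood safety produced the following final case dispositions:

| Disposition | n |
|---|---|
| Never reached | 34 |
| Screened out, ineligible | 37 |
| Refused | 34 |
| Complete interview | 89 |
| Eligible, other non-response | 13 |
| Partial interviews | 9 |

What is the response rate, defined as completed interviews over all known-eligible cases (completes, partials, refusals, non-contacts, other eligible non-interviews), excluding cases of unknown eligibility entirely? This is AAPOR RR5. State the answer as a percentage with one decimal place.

Numerator = 89
Denominator = 89 + 9 + 34 + 34 + 13 = 179
RR5 = 89 / 179 = 0.4972

49.7%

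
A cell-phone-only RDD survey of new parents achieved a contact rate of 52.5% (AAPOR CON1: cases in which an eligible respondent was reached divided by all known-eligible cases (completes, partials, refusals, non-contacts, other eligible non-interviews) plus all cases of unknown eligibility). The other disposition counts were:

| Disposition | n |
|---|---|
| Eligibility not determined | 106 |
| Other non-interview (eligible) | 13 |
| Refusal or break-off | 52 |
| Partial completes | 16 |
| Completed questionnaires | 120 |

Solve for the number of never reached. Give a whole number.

Numerator = 120 + 16 + 52 + 13 = 201
CON1 = 201 / D = 0.525
D = 201 / 0.525 = 382.9
Other denominator terms total 307
never reached = 382.9 − 307 ≈ 76

76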